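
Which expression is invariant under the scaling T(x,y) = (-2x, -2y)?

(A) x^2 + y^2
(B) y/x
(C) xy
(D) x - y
B

Under the uniform scaling T(x,y) = (-2x, -2y):
Substitute the transformed coordinates into each option and compare with the original:
(A) x^2 + y^2  ->  (-2x)^2 + (-2y)^2 = 4x^2 + 4y^2   [differs from x^2 + y^2: not invariant]
(B) y/x  ->  (-2y)/(-2x) = y/x   [equals y/x: invariant]
(C) xy  ->  (-2x)(-2y) = 4xy   [differs from xy: not invariant]
(D) x - y  ->  (-2x) - (-2y) = -2x + 2y   [differs from x - y: not invariant]

Only option (B), y/x, is unchanged by the transformation.
The common factor -2 cancels in a ratio of coordinates, while sums, products and sums of squares pick up factors of -2 or 4.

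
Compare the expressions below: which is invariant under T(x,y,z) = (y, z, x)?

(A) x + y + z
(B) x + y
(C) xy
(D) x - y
A

Apply T(x,y,z) = (y, z, x) to each option, i.e. replace (x, y, z) by the transformed coordinates.
Substitute the transformed coordinates into each option and compare with the original:
(A) x + y + z  ->  (y) + (z) + (x) = x + y + z   [equals x + y + z: invariant]
(B) x + y  ->  (y) + (z) = y + z   [differs from x + y: not invariant]
(C) xy  ->  (y)(z) = yz   [differs from xy: not invariant]
(D) x - y  ->  (y) - (z) = y - z   [differs from x - y: not invariant]

Only option (A), x + y + z, is unchanged by the transformation.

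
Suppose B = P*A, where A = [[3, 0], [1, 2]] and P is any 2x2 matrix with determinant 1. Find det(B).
6

By the multiplicative property of determinants, det(B) = det(P*A) = det(P) * det(A) = det(A),
so the determinant is invariant under multiplication by any determinant-1 matrix; we just need det(A).

det(A) = (3)(2) - (0)(1) = 6 - 0 = 6

Therefore det(B) = 1 * 6 = 6.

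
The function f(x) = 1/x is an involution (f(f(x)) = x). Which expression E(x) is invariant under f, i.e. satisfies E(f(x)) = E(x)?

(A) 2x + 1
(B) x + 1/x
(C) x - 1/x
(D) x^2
B

Replace x by f(x) = 1/x in each option and simplify. As a quick numerical cross-check, also compare E(5) with E(f(5)) = E(1/5).

(A) 2x + 1  ->  2(1/x) + 1 = (x + 2)/x; check: E(5) = 11 but E(1/5) = 7/5.   [not invariant]
(B) x + 1/x  ->  (1/x) + 1/(1/x), which simplifies back to x + 1/x; check: E(5) = 26/5, E(1/5) = 26/5.   [invariant]
(C) x - 1/x  ->  (1/x) - 1/(1/x) = -x + 1/x; check: E(5) = 24/5 but E(1/5) = -24/5.   [not invariant]
(D) x^2  ->  (1/x)^2 = x^(-2); check: E(5) = 25 but E(1/5) = 1/25.   [not invariant]

Only (B) is unchanged. E is symmetric under swapping x with f(x) = 1/x, which is exactly what an involution does.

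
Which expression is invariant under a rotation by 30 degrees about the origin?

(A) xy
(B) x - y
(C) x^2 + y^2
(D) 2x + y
C

A rotation by 30 degrees sends (x, y) to (sqrt(3)x/2 - y/2, x/2 + sqrt(3)y/2).
Substitute the transformed coordinates into each option and compare with the original:
(A) xy  ->  (sqrt(3)x/2 - y/2)(x/2 + sqrt(3)y/2) = sqrt(3)x^2/4 + xy/2 - sqrt(3)y^2/4   [differs from xy: not invariant]
(B) x - y  ->  (sqrt(3)x/2 - y/2) - (x/2 + sqrt(3)y/2) = -x/2 + sqrt(3)x/2 - sqrt(3)y/2 - y/2   [differs from x - y: not invariant]
(C) x^2 + y^2  ->  (sqrt(3)x/2 - y/2)^2 + (x/2 + sqrt(3)y/2)^2 = x^2 + y^2   [equals x^2 + y^2: invariant]
(D) 2x + y  ->  2(sqrt(3)x/2 - y/2) + (x/2 + sqrt(3)y/2) = x/2 + sqrt(3)x - y + sqrt(3)y/2   [differs from 2x + y: not invariant]

Only option (C), x^2 + y^2, is unchanged by the transformation.
Geometrically, x^2 + y^2 is the squared distance from the origin, which every rotation about the origin preserves.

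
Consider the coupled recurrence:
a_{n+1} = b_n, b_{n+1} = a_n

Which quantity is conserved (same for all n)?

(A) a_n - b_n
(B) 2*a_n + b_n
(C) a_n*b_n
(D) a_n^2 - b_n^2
C

Replace a_n by a_{n+1} = b_n and b_n by b_{n+1} = a_n in each option and simplify:
(A) a_n - b_n  ->  (b_n) - (a_n) = -a_n + b_n   [not conserved]
(B) 2*a_n + b_n  ->  2*(b_n) + (a_n) = a_n + 2*b_n   [not conserved]
(C) a_n*b_n  ->  (b_n)*(a_n) = a_n*b_n   [conserved]
(D) a_n^2 - b_n^2  ->  (b_n)^2 - (a_n)^2 = -a_n^2 + b_n^2   [not conserved]

Only (C) a_n*b_n returns to itself after one step, so it is the conserved quantity.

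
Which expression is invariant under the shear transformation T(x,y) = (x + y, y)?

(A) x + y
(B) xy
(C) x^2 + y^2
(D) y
D

Under the shear T(x,y) = (x + y, y):
Substitute the transformed coordinates into each option and compare with the original:
(A) x + y  ->  (x + y) + (y) = x + 2y   [differs from x + y: not invariant]
(B) xy  ->  (x + y)(y) = xy + y^2   [differs from xy: not invariant]
(C) x^2 + y^2  ->  (x + y)^2 + (y)^2 = x^2 + 2xy + 2y^2   [differs from x^2 + y^2: not invariant]
(D) y  ->  (y) = y   [equals y: invariant]

Only option (D), y, is unchanged by the transformation.
A horizontal shear moves points parallel to the x-axis, so the y-coordinate (and any function of y alone) is unchanged.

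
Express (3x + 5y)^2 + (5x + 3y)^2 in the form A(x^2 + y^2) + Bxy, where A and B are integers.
34(x^2 + y^2) + 60xy

Expanding: (3x + 5y)^2 = 9x^2 + 30xy + 25y^2
(5x + 3y)^2 = 25x^2 + 30xy + 9y^2
Sum = (9+25)(x^2+y^2) + 60xy = 34(x^2 + y^2) + 60xy
This is symmetric in x and y.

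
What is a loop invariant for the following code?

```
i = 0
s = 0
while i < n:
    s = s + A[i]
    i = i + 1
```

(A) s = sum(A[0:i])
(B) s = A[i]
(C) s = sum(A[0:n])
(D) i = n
A

A loop invariant must hold before the first iteration and be re-established by every execution of the body.

(A) s = sum(A[0:i]): Initially i = 0 and s = 0 = sum of the empty slice A[0:0]. If s = sum(A[0:i]) holds at the top of an iteration, the body sets s to sum(A[0:i]) + A[i] = sum(A[0:i+1]) and then i to i+1, so s = sum(A[0:i]) holds again. At exit i = n, giving s = sum(A[0:n]).

The other options fail:
(B) s = A[i]: after the first iteration s = A[0] but i = 1, so s = A[i] compares s with the wrong element (and fails in general).
(C) s = sum(A[0:n]): false before the loop (s = 0, not the full sum) -- it only becomes true at exit.
(D) i = n: false initially (i = 0); it is the exit condition, not an invariant.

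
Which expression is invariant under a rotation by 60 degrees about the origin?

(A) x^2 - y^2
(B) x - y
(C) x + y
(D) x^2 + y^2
D

A rotation by 60 degrees sends (x, y) to (x/2 - sqrt(3)y/2, sqrt(3)x/2 + y/2).
Substitute the transformed coordinates into each option and compare with the original:
(A) x^2 - y^2  ->  (x/2 - sqrt(3)y/2)^2 - (sqrt(3)x/2 + y/2)^2 = -x^2/2 - sqrt(3)xy + y^2/2   [differs from x^2 - y^2: not invariant]
(B) x - y  ->  (x/2 - sqrt(3)y/2) - (sqrt(3)x/2 + y/2) = -sqrt(3)x/2 + x/2 - sqrt(3)y/2 - y/2   [differs from x - y: not invariant]
(C) x + y  ->  (x/2 - sqrt(3)y/2) + (sqrt(3)x/2 + y/2) = x/2 + sqrt(3)x/2 - sqrt(3)y/2 + y/2   [differs from x + y: not invariant]
(D) x^2 + y^2  ->  (x/2 - sqrt(3)y/2)^2 + (sqrt(3)x/2 + y/2)^2 = x^2 + y^2   [equals x^2 + y^2: invariant]

Only option (D), x^2 + y^2, is unchanged by the transformation.
Geometrically, x^2 + y^2 is the squared distance from the origin, which every rotation about the origin preserves.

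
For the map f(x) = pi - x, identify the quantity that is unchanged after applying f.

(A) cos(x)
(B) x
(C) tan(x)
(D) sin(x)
D

For f(x) = pi - x:
sin(pi - x) = sin(x), so sine is invariant under this transformation.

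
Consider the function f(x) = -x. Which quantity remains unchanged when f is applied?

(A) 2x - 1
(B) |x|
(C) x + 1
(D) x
B

For f(x) = -x:
Applying f replaces x by -x. Since |-x| = |x|, the absolute value is unchanged by f, whereas x -> -x, 2x - 1 -> -2x - 1 and x + 1 -> -x + 1 all change.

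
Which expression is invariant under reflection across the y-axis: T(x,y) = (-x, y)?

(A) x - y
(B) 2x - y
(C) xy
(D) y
D

The map is reflection across the y-axis: T(x,y) = (-x, y).
Substitute the transformed coordinates into each option and compare with the original:
(A) x - y  ->  (-x) - (y) = -x - y   [differs from x - y: not invariant]
(B) 2x - y  ->  2(-x) - (y) = -2x - y   [differs from 2x - y: not invariant]
(C) xy  ->  (-x)(y) = -xy   [differs from xy: not invariant]
(D) y  ->  (y) = y   [equals y: invariant]

Only option (D), y, is unchanged by the transformation.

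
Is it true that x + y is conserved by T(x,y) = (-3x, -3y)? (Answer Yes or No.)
No

Substitute T(x,y) = (-3x, -3y) into the expression and compare with the original.

Original: x + y
After applying T: (-3x) + (-3y) = -3x - 3y

This differs from the original x + y (difference: -4x - 4y), so the expression is NOT invariant.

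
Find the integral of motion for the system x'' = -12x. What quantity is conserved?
E = (x')^2 + 12x^2

Multiply the equation by x':
x' * x'' = -12x * x'
The left side is d/dt[(x')^2/2] and the right side is d/dt[-12x^2/2], so
d/dt[(x')^2/2 + 12x^2/2] = 0, i.e. (x')^2/2 + 12x^2/2 = constant.
Multiplying by 2, the integral of motion is E = (x')^2 + 12x^2.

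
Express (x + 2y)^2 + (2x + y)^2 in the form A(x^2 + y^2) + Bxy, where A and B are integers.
5(x^2 + y^2) + 8xy

Expanding: (x + 2y)^2 = x^2 + 4xy + 4y^2
(2x + y)^2 = 4x^2 + 4xy + y^2
Sum = (1+4)(x^2+y^2) + 8xy = 5(x^2 + y^2) + 8xy
This is symmetric in x and y.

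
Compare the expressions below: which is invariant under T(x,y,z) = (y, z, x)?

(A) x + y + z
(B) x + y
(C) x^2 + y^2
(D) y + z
A

Apply T(x,y,z) = (y, z, x) to each option, i.e. replace (x, y, z) by the transformed coordinates.
Substitute the transformed coordinates into each option and compare with the original:
(A) x + y + z  ->  (y) + (z) + (x) = x + y + z   [equals x + y + z: invariant]
(B) x + y  ->  (y) + (z) = y + z   [differs from x + y: not invariant]
(C) x^2 + y^2  ->  (y)^2 + (z)^2 = y^2 + z^2   [differs from x^2 + y^2: not invariant]
(D) y + z  ->  (z) + (x) = x + z   [differs from y + z: not invariant]

Only option (A), x + y + z, is unchanged by the transformation.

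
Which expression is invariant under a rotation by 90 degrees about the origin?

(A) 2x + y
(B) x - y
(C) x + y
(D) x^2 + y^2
D

A rotation by 90 degrees sends (x, y) to (-y, x).
Substitute the transformed coordinates into each option and compare with the original:
(A) 2x + y  ->  2(-y) + (x) = x - 2y   [differs from 2x + y: not invariant]
(B) x - y  ->  (-y) - (x) = -x - y   [differs from x - y: not invariant]
(C) x + y  ->  (-y) + (x) = x - y   [differs from x + y: not invariant]
(D) x^2 + y^2  ->  (-y)^2 + (x)^2 = x^2 + y^2   [equals x^2 + y^2: invariant]

Only option (D), x^2 + y^2, is unchanged by the transformation.
Geometrically, x^2 + y^2 is the squared distance from the origin, which every rotation about the origin preserves.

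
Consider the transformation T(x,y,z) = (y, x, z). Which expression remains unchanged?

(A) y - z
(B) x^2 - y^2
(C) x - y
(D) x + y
D

Apply T(x,y,z) = (y, x, z) to each option, i.e. replace (x, y, z) by the transformed coordinates.
Substitute the transformed coordinates into each option and compare with the original:
(A) y - z  ->  (x) - (z) = x - z   [differs from y - z: not invariant]
(B) x^2 - y^2  ->  (y)^2 - (x)^2 = -x^2 + y^2   [differs from x^2 - y^2: not invariant]
(C) x - y  ->  (y) - (x) = -x + y   [differs from x - y: not invariant]
(D) x + y  ->  (y) + (x) = x + y   [equals x + y: invariant]

Only option (D), x + y, is unchanged by the transformation.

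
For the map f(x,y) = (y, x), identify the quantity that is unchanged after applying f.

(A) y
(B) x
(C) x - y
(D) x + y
D

For f(x,y) = (y, x):
After applying f: x' = y, y' = x. So x' + y' = y + x = x + y.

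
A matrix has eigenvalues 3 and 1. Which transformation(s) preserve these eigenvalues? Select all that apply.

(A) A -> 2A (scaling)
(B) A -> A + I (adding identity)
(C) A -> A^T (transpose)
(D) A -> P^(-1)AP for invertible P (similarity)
C and D

Eigenvalues are preserved by:
1. Similarity transformations: A -> P^(-1)AP (same characteristic polynomial)
2. Transpose: A^T has the same eigenvalues as A

Eigenvalues are NOT preserved by:
- Adding identity: eigenvalues become 3+1, 1+1
- Scaling: eigenvalues become 6, 2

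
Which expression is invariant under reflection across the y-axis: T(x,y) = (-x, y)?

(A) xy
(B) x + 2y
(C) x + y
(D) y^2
D

The map is reflection across the y-axis: T(x,y) = (-x, y).
Substitute the transformed coordinates into each option and compare with the original:
(A) xy  ->  (-x)(y) = -xy   [differs from xy: not invariant]
(B) x + 2y  ->  (-x) + 2(y) = -x + 2y   [differs from x + 2y: not invariant]
(C) x + y  ->  (-x) + (y) = -x + y   [differs from x + y: not invariant]
(D) y^2  ->  (y)^2 = y^2   [equals y^2: invariant]

Only option (D), y^2, is unchanged by the transformation.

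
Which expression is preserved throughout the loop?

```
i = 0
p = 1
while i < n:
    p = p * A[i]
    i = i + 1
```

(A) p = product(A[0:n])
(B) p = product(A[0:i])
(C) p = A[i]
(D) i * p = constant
B

A loop invariant must hold before the first iteration and be re-established by every execution of the body.

(B) p = product(A[0:i]): Initially i = 0 and p = 1 = product of the empty slice A[0:0]. If p = product(A[0:i]) holds at the top of an iteration, the body sets p to product(A[0:i]) * A[i] = product(A[0:i+1]) and then i to i+1, so the property is restored. At exit i = n, giving p = product(A[0:n]).

The other options fail:
(A) p = product(A[0:n]): false before the loop (p = 1, not the full product) -- it only becomes true at exit.
(C) p = A[i]: after the first iteration p = A[0] but i = 1; in general p is a product of several elements, not a single one.
(D) i * p = constant: initially i * p = 0, but after one iteration it is 1 * A[0], which is nonzero in general.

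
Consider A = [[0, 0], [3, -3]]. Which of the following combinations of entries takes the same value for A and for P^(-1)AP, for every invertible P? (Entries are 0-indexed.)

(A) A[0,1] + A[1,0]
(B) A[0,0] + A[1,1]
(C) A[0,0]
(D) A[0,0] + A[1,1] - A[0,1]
B

A[0,0] + A[1,1] is the trace of A. By the cyclic property of the trace, tr(P^(-1)AP) = tr(APP^(-1)) = tr(A), so it is the same for every matrix similar to A.

The other combinations are not similarity invariants. For example, take P = [[1, -1], [0, 1]] (det P = 1), so P^(-1) = [[1, 1], [0, 1]] and
B = P^(-1)AP = [[3, -6], [3, -6]].
Evaluating each option on A and on B:
(A) A[0,1] + A[1,0]: 3 for A, -3 for B -> changes
(B) A[0,0] + A[1,1]: -3 for A, -3 for B -> unchanged
(C) A[0,0]: 0 for A, 3 for B -> changes
(D) A[0,0] + A[1,1] - A[0,1]: -3 for A, 3 for B -> changes

Only (B) A[0,0] + A[1,1] = -3 survives (and it does so for every P, not just this one), so it is the invariant.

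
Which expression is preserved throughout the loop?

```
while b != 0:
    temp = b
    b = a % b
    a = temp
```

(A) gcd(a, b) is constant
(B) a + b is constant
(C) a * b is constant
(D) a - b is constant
A

A loop invariant must hold before the first iteration and be re-established by every execution of the body.

(A) gcd(a, b) is constant: One iteration replaces (a, b) by (b, a mod b). Since a mod b = a - q*b for an integer q, any common divisor of a and b divides b and a mod b, and conversely; hence gcd(b, a mod b) = gcd(a, b). For instance (21, 4) -> (4, 1) keeps gcd = 1. At exit b = 0 and a = gcd of the original inputs.

The other options fail:
(B) a + b is constant: e.g. (a, b) = (21, 4) -> (4, 1): the sum goes from 25 to 5.
(C) a * b is constant: e.g. (a, b) = (21, 4) -> (4, 1): the product goes from 84 to 4.
(D) a - b is constant: e.g. (a, b) = (21, 4) -> (4, 1): the difference goes from 17 to 3.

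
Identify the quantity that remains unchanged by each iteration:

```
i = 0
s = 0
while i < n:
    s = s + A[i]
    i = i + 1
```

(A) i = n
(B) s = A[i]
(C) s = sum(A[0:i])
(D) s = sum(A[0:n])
C

A loop invariant must hold before the first iteration and be re-established by every execution of the body.

(C) s = sum(A[0:i]): Initially i = 0 and s = 0 = sum of the empty slice A[0:0]. If s = sum(A[0:i]) holds at the top of an iteration, the body sets s to sum(A[0:i]) + A[i] = sum(A[0:i+1]) and then i to i+1, so s = sum(A[0:i]) holds again. At exit i = n, giving s = sum(A[0:n]).

The other options fail:
(A) i = n: false initially (i = 0); it is the exit condition, not an invariant.
(B) s = A[i]: after the first iteration s = A[0] but i = 1, so s = A[i] compares s with the wrong element (and fails in general).
(D) s = sum(A[0:n]): false before the loop (s = 0, not the full sum) -- it only becomes true at exit.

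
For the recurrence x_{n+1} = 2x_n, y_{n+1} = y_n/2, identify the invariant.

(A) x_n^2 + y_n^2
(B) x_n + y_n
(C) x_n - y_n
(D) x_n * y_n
D

For the recurrence x_{n+1} = 2x_n, y_{n+1} = y_n/2:

x_{n+1} * y_{n+1} = (2x_n) * (y_n/2) = x_n * y_n
The product is conserved.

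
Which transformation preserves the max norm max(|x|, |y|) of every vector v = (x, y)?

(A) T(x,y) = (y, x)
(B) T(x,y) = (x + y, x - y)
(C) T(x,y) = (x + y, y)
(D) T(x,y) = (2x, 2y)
A

A transformation preserves a norm if ||T(v)|| = ||v|| for every v; a single vector where the norm changes rules an option out.

(A) T(x,y) = (y, x): preserves the norm -- it only permutes the coordinates and/or flips signs, which leaves max(|x|, |y|) unchanged.
(B) T(x,y) = (x + y, x - y): v = (1, 1) has norm max(|1|, |1|) = 1, but T(v) = (2, 0) has norm 2 -- not preserved.
(C) T(x,y) = (x + y, y): v = (1, 1) has norm max(|1|, |1|) = 1, but T(v) = (2, 1) has norm 2 -- not preserved.
(D) T(x,y) = (2x, 2y): v = (1, 0) has norm max(|1|, |0|) = 1, but T(v) = (2, 0) has norm 2 -- not preserved.

Therefore the answer is (A).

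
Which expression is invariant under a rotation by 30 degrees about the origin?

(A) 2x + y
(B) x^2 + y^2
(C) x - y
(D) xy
B

A rotation by 30 degrees sends (x, y) to (sqrt(3)x/2 - y/2, x/2 + sqrt(3)y/2).
Substitute the transformed coordinates into each option and compare with the original:
(A) 2x + y  ->  2(sqrt(3)x/2 - y/2) + (x/2 + sqrt(3)y/2) = x/2 + sqrt(3)x - y + sqrt(3)y/2   [differs from 2x + y: not invariant]
(B) x^2 + y^2  ->  (sqrt(3)x/2 - y/2)^2 + (x/2 + sqrt(3)y/2)^2 = x^2 + y^2   [equals x^2 + y^2: invariant]
(C) x - y  ->  (sqrt(3)x/2 - y/2) - (x/2 + sqrt(3)y/2) = -x/2 + sqrt(3)x/2 - sqrt(3)y/2 - y/2   [differs from x - y: not invariant]
(D) xy  ->  (sqrt(3)x/2 - y/2)(x/2 + sqrt(3)y/2) = sqrt(3)x^2/4 + xy/2 - sqrt(3)y^2/4   [differs from xy: not invariant]

Only option (B), x^2 + y^2, is unchanged by the transformation.
Geometrically, x^2 + y^2 is the squared distance from the origin, which every rotation about the origin preserves.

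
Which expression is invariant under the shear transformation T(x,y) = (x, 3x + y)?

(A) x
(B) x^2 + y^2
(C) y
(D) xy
A

Under the shear T(x,y) = (x, 3x + y):
Substitute the transformed coordinates into each option and compare with the original:
(A) x  ->  (x) = x   [equals x: invariant]
(B) x^2 + y^2  ->  (x)^2 + (3x + y)^2 = 10x^2 + 6xy + y^2   [differs from x^2 + y^2: not invariant]
(C) y  ->  (3x + y) = 3x + y   [differs from y: not invariant]
(D) xy  ->  (x)(3x + y) = 3x^2 + xy   [differs from xy: not invariant]

Only option (A), x, is unchanged by the transformation.
A vertical shear moves points parallel to the y-axis, so the x-coordinate (and any function of x alone) is unchanged.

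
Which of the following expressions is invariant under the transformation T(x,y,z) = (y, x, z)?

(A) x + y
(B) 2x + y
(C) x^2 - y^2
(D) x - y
A

Apply T(x,y,z) = (y, x, z) to each option, i.e. replace (x, y, z) by the transformed coordinates.
Substitute the transformed coordinates into each option and compare with the original:
(A) x + y  ->  (y) + (x) = x + y   [equals x + y: invariant]
(B) 2x + y  ->  2(y) + (x) = x + 2y   [differs from 2x + y: not invariant]
(C) x^2 - y^2  ->  (y)^2 - (x)^2 = -x^2 + y^2   [differs from x^2 - y^2: not invariant]
(D) x - y  ->  (y) - (x) = -x + y   [differs from x - y: not invariant]

Only option (A), x + y, is unchanged by the transformation.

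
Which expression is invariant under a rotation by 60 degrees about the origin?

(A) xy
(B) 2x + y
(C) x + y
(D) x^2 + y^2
D

A rotation by 60 degrees sends (x, y) to (x/2 - sqrt(3)y/2, sqrt(3)x/2 + y/2).
Substitute the transformed coordinates into each option and compare with the original:
(A) xy  ->  (x/2 - sqrt(3)y/2)(sqrt(3)x/2 + y/2) = sqrt(3)x^2/4 - xy/2 - sqrt(3)y^2/4   [differs from xy: not invariant]
(B) 2x + y  ->  2(x/2 - sqrt(3)y/2) + (sqrt(3)x/2 + y/2) = sqrt(3)x/2 + x - sqrt(3)y + y/2   [differs from 2x + y: not invariant]
(C) x + y  ->  (x/2 - sqrt(3)y/2) + (sqrt(3)x/2 + y/2) = x/2 + sqrt(3)x/2 - sqrt(3)y/2 + y/2   [differs from x + y: not invariant]
(D) x^2 + y^2  ->  (x/2 - sqrt(3)y/2)^2 + (sqrt(3)x/2 + y/2)^2 = x^2 + y^2   [equals x^2 + y^2: invariant]

Only option (D), x^2 + y^2, is unchanged by the transformation.
Geometrically, x^2 + y^2 is the squared distance from the origin, which every rotation about the origin preserves.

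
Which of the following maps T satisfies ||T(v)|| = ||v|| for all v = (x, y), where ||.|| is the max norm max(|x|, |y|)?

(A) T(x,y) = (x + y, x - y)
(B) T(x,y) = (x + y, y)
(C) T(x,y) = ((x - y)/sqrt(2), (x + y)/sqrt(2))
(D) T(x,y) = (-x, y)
D

A transformation preserves a norm if ||T(v)|| = ||v|| for every v; a single vector where the norm changes rules an option out.

(A) T(x,y) = (x + y, x - y): v = (1, 1) has norm max(|1|, |1|) = 1, but T(v) = (2, 0) has norm 2 -- not preserved.
(B) T(x,y) = (x + y, y): v = (1, 1) has norm max(|1|, |1|) = 1, but T(v) = (2, 1) has norm 2 -- not preserved.
(C) T(x,y) = ((x - y)/sqrt(2), (x + y)/sqrt(2)): v = (1, 0) has norm max(|1|, |0|) = 1, but T(v) = (sqrt(2)/2, sqrt(2)/2) has norm sqrt(2)/2 -- not preserved.
(D) T(x,y) = (-x, y): preserves the norm -- it only permutes the coordinates and/or flips signs, which leaves max(|x|, |y|) unchanged.

Therefore the answer is (D).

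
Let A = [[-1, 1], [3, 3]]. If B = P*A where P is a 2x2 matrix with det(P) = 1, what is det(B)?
-6

By the multiplicative property of determinants, det(B) = det(P*A) = det(P) * det(A) = det(A),
so the determinant is invariant under multiplication by any determinant-1 matrix; we just need det(A).

det(A) = (-1)(3) - (1)(3) = -3 - 3 = -6

Therefore det(B) = 1 * (-6) = -6.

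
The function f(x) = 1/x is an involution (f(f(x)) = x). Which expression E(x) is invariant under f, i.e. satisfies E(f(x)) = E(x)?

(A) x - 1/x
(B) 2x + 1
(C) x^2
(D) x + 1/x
D

Replace x by f(x) = 1/x in each option and simplify. As a quick numerical cross-check, also compare E(3) with E(f(3)) = E(1/3).

(A) x - 1/x  ->  (1/x) - 1/(1/x) = -x + 1/x; check: E(3) = 8/3 but E(1/3) = -8/3.   [not invariant]
(B) 2x + 1  ->  2(1/x) + 1 = (x + 2)/x; check: E(3) = 7 but E(1/3) = 5/3.   [not invariant]
(C) x^2  ->  (1/x)^2 = x^(-2); check: E(3) = 9 but E(1/3) = 1/9.   [not invariant]
(D) x + 1/x  ->  (1/x) + 1/(1/x), which simplifies back to x + 1/x; check: E(3) = 10/3, E(1/3) = 10/3.   [invariant]

Only (D) is unchanged. E is symmetric under swapping x with f(x) = 1/x, which is exactly what an involution does.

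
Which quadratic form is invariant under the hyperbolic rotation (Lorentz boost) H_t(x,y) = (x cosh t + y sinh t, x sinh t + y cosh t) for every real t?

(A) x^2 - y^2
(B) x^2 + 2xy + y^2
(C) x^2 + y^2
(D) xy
A

Write x' = x cosh t + y sinh t, y' = x sinh t + y cosh t and substitute into each option:
(A) x^2 - y^2: (x cosh t + y sinh t)^2 - (x sinh t + y cosh t)^2 = x^2(cosh^2 t - sinh^2 t) + 2xy(cosh t sinh t - sinh t cosh t) + y^2(sinh^2 t - cosh^2 t) = x^2 - y^2   [invariant, using cosh^2 t - sinh^2 t = 1]
(B) x^2 + 2xy + y^2: (x' + y')^2 with x' + y' = (x + y)(cosh t + sinh t) = (x + y)e^t, so it becomes (x + y)^2 e^(2t)   [not invariant for t != 0]
(C) x^2 + y^2: (x cosh t + y sinh t)^2 + (x sinh t + y cosh t)^2 = (x^2 + y^2)(cosh^2 t + sinh^2 t) + 4xy sinh t cosh t = (x^2 + y^2) cosh 2t + 2xy sinh 2t   [not invariant for t != 0]
(D) xy: (x cosh t + y sinh t)(x sinh t + y cosh t) = xy(cosh^2 t + sinh^2 t) + (x^2 + y^2) sinh t cosh t = xy cosh 2t + (x^2 + y^2)(sinh 2t)/2   [not invariant for t != 0]

Only (A) x^2 - y^2 is unchanged; it is the Minkowski form preserved by Lorentz boosts, just as x^2 + y^2 is preserved by ordinary rotations.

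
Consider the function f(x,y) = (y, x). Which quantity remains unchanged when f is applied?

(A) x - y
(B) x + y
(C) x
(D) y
B

For f(x,y) = (y, x):
After applying f: x' = y, y' = x. So x' + y' = y + x = x + y.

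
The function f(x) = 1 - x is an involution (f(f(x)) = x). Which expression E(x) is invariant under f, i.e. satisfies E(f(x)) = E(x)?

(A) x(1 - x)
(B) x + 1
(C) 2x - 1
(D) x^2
A

Replace x by f(x) = 1 - x in each option and simplify. As a quick numerical cross-check, also compare E(4) with E(f(4)) = E(-3).

(A) x(1 - x)  ->  (1 - x)(1 - (1 - x)), which simplifies back to x(1 - x); check: E(4) = -12, E(-3) = -12.   [invariant]
(B) x + 1  ->  (1 - x) + 1 = 2 - x; check: E(4) = 5 but E(-3) = -2.   [not invariant]
(C) 2x - 1  ->  2(1 - x) - 1 = 1 - 2x; check: E(4) = 7 but E(-3) = -7.   [not invariant]
(D) x^2  ->  (1 - x)^2 = (x - 1)^2; check: E(4) = 16 but E(-3) = 9.   [not invariant]

Only (A) is unchanged. E is symmetric under swapping x with f(x) = 1 - x, which is exactly what an involution does.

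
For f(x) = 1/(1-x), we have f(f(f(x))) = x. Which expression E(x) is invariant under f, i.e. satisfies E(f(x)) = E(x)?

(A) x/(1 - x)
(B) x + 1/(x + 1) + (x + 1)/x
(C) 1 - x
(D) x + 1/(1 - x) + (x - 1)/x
D

Replace x by f(x) = 1/(1 - x) in each option and simplify. As a quick numerical cross-check, also compare E(3) with E(f(3)) = E(-1/2).

(A) x/(1 - x)  ->  (1/(1 - x))/(1 - (1/(1 - x))) = -1/x; check: E(3) = -3/2 but E(-1/2) = -1/3.   [not invariant]
(B) x + 1/(x + 1) + (x + 1)/x  ->  (1/(1 - x)) + 1/((1/(1 - x)) + 1) + ((1/(1 - x)) + 1)/(1/(1 - x)) = (-x^3 + 6x^2 - 11x + 7)/(x^2 - 3x + 2); check: E(3) = 55/12 but E(-1/2) = 1/2.   [not invariant]
(C) 1 - x  ->  1 - (1/(1 - x)) = x/(x - 1); check: E(3) = -2 but E(-1/2) = 3/2.   [not invariant]
(D) x + 1/(1 - x) + (x - 1)/x  ->  (1/(1 - x)) + 1/(1 - (1/(1 - x))) + ((1/(1 - x)) - 1)/(1/(1 - x)), which simplifies back to x + 1/(1 - x) + (x - 1)/x; check: E(3) = 19/6, E(-1/2) = 19/6.   [invariant]

Only (D) is unchanged. Indeed f(f(x)) = 1/(1 - 1/(1-x)) = (1-x)/(-x) = (x-1)/x, so E(x) = x + f(x) + f(f(x)) is the sum over the whole 3-cycle; applying f just permutes the three terms cyclically (x -> f(x) -> f(f(x)) -> x), leaving the sum unchanged.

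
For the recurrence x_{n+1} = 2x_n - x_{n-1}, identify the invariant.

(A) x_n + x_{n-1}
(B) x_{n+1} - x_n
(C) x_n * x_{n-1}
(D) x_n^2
B

For the recurrence x_{n+1} = 2x_n - x_{n-1}:

If x_{n+1} = 2x_n - x_{n-1}, then:
x_{n+1} - x_n = x_n - x_{n-1}
The first difference is constant throughout the sequence.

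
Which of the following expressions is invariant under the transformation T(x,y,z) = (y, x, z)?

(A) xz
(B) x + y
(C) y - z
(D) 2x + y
B

Apply T(x,y,z) = (y, x, z) to each option, i.e. replace (x, y, z) by the transformed coordinates.
Substitute the transformed coordinates into each option and compare with the original:
(A) xz  ->  (y)(z) = yz   [differs from xz: not invariant]
(B) x + y  ->  (y) + (x) = x + y   [equals x + y: invariant]
(C) y - z  ->  (x) - (z) = x - z   [differs from y - z: not invariant]
(D) 2x + y  ->  2(y) + (x) = x + 2y   [differs from 2x + y: not invariant]

Only option (B), x + y, is unchanged by the transformation.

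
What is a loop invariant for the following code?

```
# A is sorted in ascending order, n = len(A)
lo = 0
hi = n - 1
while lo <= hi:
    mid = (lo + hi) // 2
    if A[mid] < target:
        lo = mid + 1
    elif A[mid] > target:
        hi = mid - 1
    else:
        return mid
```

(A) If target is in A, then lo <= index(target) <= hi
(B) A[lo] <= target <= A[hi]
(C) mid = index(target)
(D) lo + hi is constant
A

A loop invariant must hold before the first iteration and be re-established by every execution of the body.

(A) If target is in A, then lo <= index(target) <= hi: Before the loop [lo, hi] = [0, n-1] covers every index. When A[mid] < target, sortedness puts target strictly to the right of mid, so setting lo = mid + 1 keeps index(target) in [lo, hi]; symmetrically for hi = mid - 1. Hence 'if target is in A then lo <= index(target) <= hi' holds after every iteration, and when lo > hi it proves target is absent.

The other options fail:
(B) A[lo] <= target <= A[hi]: fails when target is not in A (e.g. target < A[0] already violates it before the loop), so it is not maintained in general.
(C) mid = index(target): mid is just the current probe; it equals index(target) only on the iteration that returns.
(D) lo + hi is constant: each iteration moves exactly one of lo, hi, so lo + hi changes (e.g. 0 + (n-1) becomes (mid+1) + (n-1)).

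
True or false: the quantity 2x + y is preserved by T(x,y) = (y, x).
False

Substitute T(x,y) = (y, x) into the expression and compare with the original.

Original: 2x + y
After applying T: 2(y) + (x) = x + 2y

This differs from the original 2x + y (difference: -x + y), so the expression is NOT invariant.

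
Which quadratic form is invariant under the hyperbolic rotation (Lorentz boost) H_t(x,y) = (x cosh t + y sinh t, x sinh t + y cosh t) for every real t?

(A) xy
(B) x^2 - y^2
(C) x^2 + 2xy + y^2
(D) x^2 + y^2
B

Write x' = x cosh t + y sinh t, y' = x sinh t + y cosh t and substitute into each option:
(A) xy: (x cosh t + y sinh t)(x sinh t + y cosh t) = xy(cosh^2 t + sinh^2 t) + (x^2 + y^2) sinh t cosh t = xy cosh 2t + (x^2 + y^2)(sinh 2t)/2   [not invariant for t != 0]
(B) x^2 - y^2: (x cosh t + y sinh t)^2 - (x sinh t + y cosh t)^2 = x^2(cosh^2 t - sinh^2 t) + 2xy(cosh t sinh t - sinh t cosh t) + y^2(sinh^2 t - cosh^2 t) = x^2 - y^2   [invariant, using cosh^2 t - sinh^2 t = 1]
(C) x^2 + 2xy + y^2: (x' + y')^2 with x' + y' = (x + y)(cosh t + sinh t) = (x + y)e^t, so it becomes (x + y)^2 e^(2t)   [not invariant for t != 0]
(D) x^2 + y^2: (x cosh t + y sinh t)^2 + (x sinh t + y cosh t)^2 = (x^2 + y^2)(cosh^2 t + sinh^2 t) + 4xy sinh t cosh t = (x^2 + y^2) cosh 2t + 2xy sinh 2t   [not invariant for t != 0]

Only (B) x^2 - y^2 is unchanged; it is the Minkowski form preserved by Lorentz boosts, just as x^2 + y^2 is preserved by ordinary rotations.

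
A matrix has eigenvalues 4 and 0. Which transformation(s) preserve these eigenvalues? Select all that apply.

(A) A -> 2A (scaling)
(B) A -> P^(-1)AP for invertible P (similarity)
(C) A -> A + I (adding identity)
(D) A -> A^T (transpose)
B and D

Eigenvalues are preserved by:
1. Similarity transformations: A -> P^(-1)AP (same characteristic polynomial)
2. Transpose: A^T has the same eigenvalues as A

Eigenvalues are NOT preserved by:
- Adding identity: eigenvalues become 4+1, 0+1
- Scaling: eigenvalues become 8, 0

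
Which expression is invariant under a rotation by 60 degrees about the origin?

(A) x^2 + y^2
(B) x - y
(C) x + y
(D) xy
A

A rotation by 60 degrees sends (x, y) to (x/2 - sqrt(3)y/2, sqrt(3)x/2 + y/2).
Substitute the transformed coordinates into each option and compare with the original:
(A) x^2 + y^2  ->  (x/2 - sqrt(3)y/2)^2 + (sqrt(3)x/2 + y/2)^2 = x^2 + y^2   [equals x^2 + y^2: invariant]
(B) x - y  ->  (x/2 - sqrt(3)y/2) - (sqrt(3)x/2 + y/2) = -sqrt(3)x/2 + x/2 - sqrt(3)y/2 - y/2   [differs from x - y: not invariant]
(C) x + y  ->  (x/2 - sqrt(3)y/2) + (sqrt(3)x/2 + y/2) = x/2 + sqrt(3)x/2 - sqrt(3)y/2 + y/2   [differs from x + y: not invariant]
(D) xy  ->  (x/2 - sqrt(3)y/2)(sqrt(3)x/2 + y/2) = sqrt(3)x^2/4 - xy/2 - sqrt(3)y^2/4   [differs from xy: not invariant]

Only option (A), x^2 + y^2, is unchanged by the transformation.
Geometrically, x^2 + y^2 is the squared distance from the origin, which every rotation about the origin preserves.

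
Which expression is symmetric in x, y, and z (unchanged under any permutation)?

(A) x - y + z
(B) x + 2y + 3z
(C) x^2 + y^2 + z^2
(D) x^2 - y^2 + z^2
C

A symmetric expression is unchanged when the variables are permuted; here the transformation to test is the swap (x, y) -> (y, x).
A symmetric expression must survive every permutation; the single swap x <-> y already eliminates the distractors, and the keyed expression is also unchanged by x <-> z and y <-> z (each variable enters it in exactly the same way).
Substitute the transformed coordinates into each option and compare with the original:
(A) x - y + z  ->  (y) - (x) + z = -x + y + z   [differs from x - y + z: not invariant]
(B) x + 2y + 3z  ->  (y) + 2(x) + 3z = 2x + y + 3z   [differs from x + 2y + 3z: not invariant]
(C) x^2 + y^2 + z^2  ->  (y)^2 + (x)^2 + z^2 = x^2 + y^2 + z^2   [equals x^2 + y^2 + z^2: invariant]
(D) x^2 - y^2 + z^2  ->  (y)^2 - (x)^2 + z^2 = -x^2 + y^2 + z^2   [differs from x^2 - y^2 + z^2: not invariant]

Only option (C), x^2 + y^2 + z^2, is unchanged by the transformation.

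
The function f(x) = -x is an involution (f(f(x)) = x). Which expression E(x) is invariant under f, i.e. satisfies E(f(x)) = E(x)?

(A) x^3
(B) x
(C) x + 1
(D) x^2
D

Replace x by f(x) = -x in each option and simplify. As a quick numerical cross-check, also compare E(4) with E(f(4)) = E(-4).

(A) x^3  ->  (-x)^3 = -x^3; check: E(4) = 64 but E(-4) = -64.   [not invariant]
(B) x  ->  (-x) = -x; check: E(4) = 4 but E(-4) = -4.   [not invariant]
(C) x + 1  ->  (-x) + 1 = 1 - x; check: E(4) = 5 but E(-4) = -3.   [not invariant]
(D) x^2  ->  (-x)^2, which simplifies back to x^2; check: E(4) = 16, E(-4) = 16.   [invariant]

Only (D) is unchanged. E is symmetric under swapping x with f(x) = -x, which is exactly what an involution does.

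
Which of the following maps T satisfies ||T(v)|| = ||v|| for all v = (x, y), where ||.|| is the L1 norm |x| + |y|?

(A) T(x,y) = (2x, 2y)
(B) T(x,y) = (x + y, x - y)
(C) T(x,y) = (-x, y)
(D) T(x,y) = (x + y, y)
C

A transformation preserves a norm if ||T(v)|| = ||v|| for every v; a single vector where the norm changes rules an option out.

(A) T(x,y) = (2x, 2y): v = (1, 0) has norm |1| + |0| = 1, but T(v) = (2, 0) has norm 2 -- not preserved.
(B) T(x,y) = (x + y, x - y): v = (1, 0) has norm |1| + |0| = 1, but T(v) = (1, 1) has norm 2 -- not preserved.
(C) T(x,y) = (-x, y): preserves the norm -- it only permutes the coordinates and/or flips signs, which leaves |x| + |y| unchanged.
(D) T(x,y) = (x + y, y): v = (0, 1) has norm |0| + |1| = 1, but T(v) = (1, 1) has norm 2 -- not preserved.

Therefore the answer is (C).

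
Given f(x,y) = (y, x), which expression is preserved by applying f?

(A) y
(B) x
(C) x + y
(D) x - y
C

For f(x,y) = (y, x):
After applying f: x' = y, y' = x. So x' + y' = y + x = x + y.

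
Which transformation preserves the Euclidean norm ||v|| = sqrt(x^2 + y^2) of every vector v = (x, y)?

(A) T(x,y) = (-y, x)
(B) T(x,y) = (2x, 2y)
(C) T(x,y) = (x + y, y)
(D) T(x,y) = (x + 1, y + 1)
A

A transformation preserves a norm if ||T(v)|| = ||v|| for every v; a single vector where the norm changes rules an option out.

(A) T(x,y) = (-y, x): preserves the norm -- it is an orthogonal map (a rotation/reflection), and (-y)^2 + (x)^2 simplifies to x^2 + y^2.
(B) T(x,y) = (2x, 2y): v = (1, 0) has norm sqrt((1)^2 + (0)^2) = 1, but T(v) = (2, 0) has norm 2 -- not preserved.
(C) T(x,y) = (x + y, y): v = (0, 1) has norm sqrt((0)^2 + (1)^2) = 1, but T(v) = (1, 1) has norm sqrt(2) -- not preserved.
(D) T(x,y) = (x + 1, y + 1): v = (1, 0) has norm sqrt((1)^2 + (0)^2) = 1, but T(v) = (2, 1) has norm sqrt(5) -- not preserved.

Therefore the answer is (A).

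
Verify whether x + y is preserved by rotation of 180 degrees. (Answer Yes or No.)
No

Applying rotation by 180 degrees: x' = x*cos(180 degrees) - y*sin(180 degrees) = -x, y' = x*sin(180 degrees) + y*cos(180 degrees) = -y

Substituting into x + y:
(-x) + (-y)
= -x - y

This differs from the original expression x + y, so it is NOT invariant.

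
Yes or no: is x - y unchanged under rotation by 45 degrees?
No

Applying rotation by 45 degrees: x' = x*cos(45 degrees) - y*sin(45 degrees) = sqrt(2)x/2 - sqrt(2)y/2, y' = x*sin(45 degrees) + y*cos(45 degrees) = sqrt(2)x/2 + sqrt(2)y/2

Substituting into x - y:
(sqrt(2)x/2 - sqrt(2)y/2) - (sqrt(2)x/2 + sqrt(2)y/2)
= -sqrt(2)y

This differs from the original expression x - y, so it is NOT invariant.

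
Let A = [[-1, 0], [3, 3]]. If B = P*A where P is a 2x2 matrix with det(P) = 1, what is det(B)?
-3

By the multiplicative property of determinants, det(B) = det(P*A) = det(P) * det(A) = det(A),
so the determinant is invariant under multiplication by any determinant-1 matrix; we just need det(A).

det(A) = (-1)(3) - (0)(3) = -3 - 0 = -3

Therefore det(B) = 1 * (-3) = -3.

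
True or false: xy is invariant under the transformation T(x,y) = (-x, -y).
True

Substitute T(x,y) = (-x, -y) into the expression and compare with the original.

Original: xy
After applying T: (-x)(-y) = xy

This is identical to the original xy, so the expression is invariant.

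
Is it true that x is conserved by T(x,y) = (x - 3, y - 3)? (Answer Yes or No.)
No

Substitute T(x,y) = (x - 3, y - 3) into the expression and compare with the original.

Original: x
After applying T: (x - 3) = x - 3

This differs from the original x (difference: -3), so the expression is NOT invariant.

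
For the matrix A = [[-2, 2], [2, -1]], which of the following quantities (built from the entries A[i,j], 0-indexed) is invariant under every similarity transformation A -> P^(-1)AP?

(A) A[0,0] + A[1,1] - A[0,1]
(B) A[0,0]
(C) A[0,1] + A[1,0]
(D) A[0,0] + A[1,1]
D

A[0,0] + A[1,1] is the trace of A. By the cyclic property of the trace, tr(P^(-1)AP) = tr(APP^(-1)) = tr(A), so it is the same for every matrix similar to A.

The other combinations are not similarity invariants. For example, take P = [[1, -1], [0, 1]] (det P = 1), so P^(-1) = [[1, 1], [0, 1]] and
B = P^(-1)AP = [[0, 1], [2, -3]].
Evaluating each option on A and on B:
(A) A[0,0] + A[1,1] - A[0,1]: -5 for A, -4 for B -> changes
(B) A[0,0]: -2 for A, 0 for B -> changes
(C) A[0,1] + A[1,0]: 4 for A, 3 for B -> changes
(D) A[0,0] + A[1,1]: -3 for A, -3 for B -> unchanged

Only (D) A[0,0] + A[1,1] = -3 survives (and it does so for every P, not just this one), so it is the invariant.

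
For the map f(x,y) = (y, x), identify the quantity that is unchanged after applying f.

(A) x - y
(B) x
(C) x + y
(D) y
C

For f(x,y) = (y, x):
After applying f: x' = y, y' = x. So x' + y' = y + x = x + y.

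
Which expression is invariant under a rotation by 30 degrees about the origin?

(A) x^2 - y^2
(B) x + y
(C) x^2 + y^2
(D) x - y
C

A rotation by 30 degrees sends (x, y) to (sqrt(3)x/2 - y/2, x/2 + sqrt(3)y/2).
Substitute the transformed coordinates into each option and compare with the original:
(A) x^2 - y^2  ->  (sqrt(3)x/2 - y/2)^2 - (x/2 + sqrt(3)y/2)^2 = x^2/2 - sqrt(3)xy - y^2/2   [differs from x^2 - y^2: not invariant]
(B) x + y  ->  (sqrt(3)x/2 - y/2) + (x/2 + sqrt(3)y/2) = x/2 + sqrt(3)x/2 - y/2 + sqrt(3)y/2   [differs from x + y: not invariant]
(C) x^2 + y^2  ->  (sqrt(3)x/2 - y/2)^2 + (x/2 + sqrt(3)y/2)^2 = x^2 + y^2   [equals x^2 + y^2: invariant]
(D) x - y  ->  (sqrt(3)x/2 - y/2) - (x/2 + sqrt(3)y/2) = -x/2 + sqrt(3)x/2 - sqrt(3)y/2 - y/2   [differs from x - y: not invariant]

Only option (C), x^2 + y^2, is unchanged by the transformation.
Geometrically, x^2 + y^2 is the squared distance from the origin, which every rotation about the origin preserves.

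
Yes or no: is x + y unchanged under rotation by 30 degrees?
No

Applying rotation by 30 degrees: x' = x*cos(30 degrees) - y*sin(30 degrees) = sqrt(3)x/2 - y/2, y' = x*sin(30 degrees) + y*cos(30 degrees) = x/2 + sqrt(3)y/2

Substituting into x + y:
(sqrt(3)x/2 - y/2) + (x/2 + sqrt(3)y/2)
= x/2 + sqrt(3)x/2 - y/2 + sqrt(3)y/2

This differs from the original expression x + y, so it is NOT invariant.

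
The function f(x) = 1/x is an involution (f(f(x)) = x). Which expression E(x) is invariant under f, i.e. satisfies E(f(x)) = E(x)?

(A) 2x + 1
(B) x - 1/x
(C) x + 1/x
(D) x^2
C

Replace x by f(x) = 1/x in each option and simplify. As a quick numerical cross-check, also compare E(4) with E(f(4)) = E(1/4).

(A) 2x + 1  ->  2(1/x) + 1 = (x + 2)/x; check: E(4) = 9 but E(1/4) = 3/2.   [not invariant]
(B) x - 1/x  ->  (1/x) - 1/(1/x) = -x + 1/x; check: E(4) = 15/4 but E(1/4) = -15/4.   [not invariant]
(C) x + 1/x  ->  (1/x) + 1/(1/x), which simplifies back to x + 1/x; check: E(4) = 17/4, E(1/4) = 17/4.   [invariant]
(D) x^2  ->  (1/x)^2 = x^(-2); check: E(4) = 16 but E(1/4) = 1/16.   [not invariant]

Only (C) is unchanged. E is symmetric under swapping x with f(x) = 1/x, which is exactly what an involution does.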